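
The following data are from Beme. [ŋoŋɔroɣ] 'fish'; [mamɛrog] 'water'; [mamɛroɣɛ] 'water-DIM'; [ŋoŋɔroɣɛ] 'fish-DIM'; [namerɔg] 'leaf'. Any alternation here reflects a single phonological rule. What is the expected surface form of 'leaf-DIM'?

The root 'water' surfaces as [mamɛroɣɛ] and [mamɛrog], with a stem-final [ɣ] ~ [g] alternation.
If /ɣ/ were underlying and a rule turned it into [g] in isolation, 'fish' would also alternate; but it has [ɣ] in both [ŋoŋɔroɣɛ] and [ŋoŋɔroɣ].
Therefore /g/ is basic and [ɣ] is derived by intervocalic spirantization (voiced stops become fricatives between vowels).
From [namerɔg] the stem 'leaf' is /namerɔg/; between vowels this yields [namerɔɣɛ].

[namerɔɣɛ]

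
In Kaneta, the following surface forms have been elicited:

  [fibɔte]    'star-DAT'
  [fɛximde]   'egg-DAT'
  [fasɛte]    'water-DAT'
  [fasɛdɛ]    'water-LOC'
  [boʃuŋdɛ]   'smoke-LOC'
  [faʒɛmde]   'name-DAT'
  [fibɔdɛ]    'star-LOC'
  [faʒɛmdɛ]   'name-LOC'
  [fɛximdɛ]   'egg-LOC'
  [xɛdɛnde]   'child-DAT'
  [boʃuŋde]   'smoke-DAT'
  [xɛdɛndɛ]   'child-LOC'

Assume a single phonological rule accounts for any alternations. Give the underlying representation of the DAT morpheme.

The DAT suffix surfaces as [-de] and [-te], depending on the final segment of the stem.
By contrast the LOC suffix keeps its initial [d] throughout — that segment must be underlying.
The DAT suffix is therefore /-te/ underlyingly, with post-nasal voicing: voiceless stops become voiced after a nasal.

/-te/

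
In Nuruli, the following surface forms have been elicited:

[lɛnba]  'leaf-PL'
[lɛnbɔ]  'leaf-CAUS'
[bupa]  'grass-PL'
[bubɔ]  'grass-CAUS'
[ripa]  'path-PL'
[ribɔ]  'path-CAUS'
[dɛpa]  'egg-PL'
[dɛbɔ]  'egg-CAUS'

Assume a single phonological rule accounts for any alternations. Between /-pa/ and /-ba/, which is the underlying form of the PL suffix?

/-pa/

The PL suffix surfaces as [-ba] and [-pa], depending on the final segment of the stem.
By contrast the CAUS suffix keeps its initial [b] throughout — that segment must be underlying.
The PL suffix is therefore /-pa/ underlyingly, with post-nasal voicing: voiceless stops become voiced after a nasal.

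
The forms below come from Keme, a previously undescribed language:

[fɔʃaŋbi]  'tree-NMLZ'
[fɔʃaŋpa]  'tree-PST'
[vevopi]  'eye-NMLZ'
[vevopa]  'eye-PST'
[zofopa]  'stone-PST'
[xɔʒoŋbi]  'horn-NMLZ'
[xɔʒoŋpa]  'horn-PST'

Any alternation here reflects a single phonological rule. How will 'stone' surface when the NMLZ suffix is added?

[zofopi]

The NMLZ suffix surfaces as [-bi] and [-pi], depending on the final segment of the stem.
By contrast the PST suffix keeps its initial [p] throughout — that segment must be underlying.
The NMLZ suffix is therefore /-bi/ underlyingly, with post-vocalic devoicing: voiced stops become voiceless after a vowel.
After 'stone', which ends in a vowel, the suffix surfaces as [-pi], giving [zofopi].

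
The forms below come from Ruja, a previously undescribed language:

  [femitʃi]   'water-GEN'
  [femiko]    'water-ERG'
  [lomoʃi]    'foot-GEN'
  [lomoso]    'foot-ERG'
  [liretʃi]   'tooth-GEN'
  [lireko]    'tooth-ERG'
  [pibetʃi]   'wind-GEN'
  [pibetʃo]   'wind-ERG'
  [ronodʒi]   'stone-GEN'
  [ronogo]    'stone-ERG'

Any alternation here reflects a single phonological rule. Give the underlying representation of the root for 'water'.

The root 'water' surfaces as [femitʃi] and [femiko], with a stem-final [tʃ] ~ [k] alternation.
The stem 'wind' ([pibetʃi], [pibetʃo]) shows [tʃ] unchanged in both environments, so [tʃ] cannot be basic with [k] derived before the ERG suffix.
The underlying segment must be /k/; /k/, /g/ and /s/ become palato-alveolar [tʃ], [dʒ] and [ʃ] before a front vowel, yielding [tʃ] there.

/femik/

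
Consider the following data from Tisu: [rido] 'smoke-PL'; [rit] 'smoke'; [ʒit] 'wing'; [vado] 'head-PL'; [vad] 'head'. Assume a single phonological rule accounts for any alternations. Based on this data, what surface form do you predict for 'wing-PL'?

The root 'smoke' surfaces as [rido] and [rit], with a stem-final [d] ~ [t] alternation.
The stem 'head' ([vado], [vad]) shows [d] unchanged in both environments, so [d] cannot be basic with [t] derived in isolation.
The underlying segment must be /t/; voiceless stops become voiced between vowels, yielding [d] there.
From [ʒit] the stem 'wing' is /ʒit/; between vowels this yields [ʒido].

[ʒido]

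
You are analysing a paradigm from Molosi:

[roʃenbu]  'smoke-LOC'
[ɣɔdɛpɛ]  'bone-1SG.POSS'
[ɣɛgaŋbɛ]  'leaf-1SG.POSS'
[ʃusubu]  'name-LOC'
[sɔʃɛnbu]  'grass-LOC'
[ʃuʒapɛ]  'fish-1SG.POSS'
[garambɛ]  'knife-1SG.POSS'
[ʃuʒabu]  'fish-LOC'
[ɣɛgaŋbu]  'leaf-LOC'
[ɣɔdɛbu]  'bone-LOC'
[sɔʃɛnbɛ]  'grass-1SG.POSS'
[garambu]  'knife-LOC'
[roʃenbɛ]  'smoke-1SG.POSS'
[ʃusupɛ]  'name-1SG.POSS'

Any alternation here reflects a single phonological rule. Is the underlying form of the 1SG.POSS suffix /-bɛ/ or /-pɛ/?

/-pɛ/

The 1SG.POSS morpheme has two allomorphs, [-bɛ] and [-pɛ].
By contrast the LOC suffix keeps its initial [b] throughout — that segment must be underlying.
The 1SG.POSS suffix is therefore /-pɛ/ underlyingly, with post-nasal voicing: voiceless stops become voiced after a nasal.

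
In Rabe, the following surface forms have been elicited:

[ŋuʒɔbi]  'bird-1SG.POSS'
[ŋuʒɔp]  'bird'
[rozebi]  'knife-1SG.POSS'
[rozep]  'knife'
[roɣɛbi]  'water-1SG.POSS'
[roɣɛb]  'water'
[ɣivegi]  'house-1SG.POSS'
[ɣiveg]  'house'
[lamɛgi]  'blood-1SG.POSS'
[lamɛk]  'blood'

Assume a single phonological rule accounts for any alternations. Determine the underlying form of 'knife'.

The root 'knife' surfaces as [rozebi] and [rozep], with a stem-final [b] ~ [p] alternation.
But 'water' keeps [b] in both environments ([roɣɛbi], [roɣɛb]), so there is no rule changing /b/ to [p] in isolation.
The alternation reflects intervocalic voicing: voiceless stops become voiced between vowels. /p/ is underlying.
So 'knife' = /rozep/.

/rozep/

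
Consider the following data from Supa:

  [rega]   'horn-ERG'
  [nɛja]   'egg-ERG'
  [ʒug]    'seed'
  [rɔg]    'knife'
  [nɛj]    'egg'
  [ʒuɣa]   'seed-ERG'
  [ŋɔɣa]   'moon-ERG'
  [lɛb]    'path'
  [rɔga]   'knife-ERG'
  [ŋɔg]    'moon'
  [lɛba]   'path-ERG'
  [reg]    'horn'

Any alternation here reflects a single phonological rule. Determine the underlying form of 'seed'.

The stem for 'seed' ends in [g] in [ʒug] but [ɣ] in [ʒuɣa].
But 'horn' keeps [g] in both environments ([reg], [rega]), so there is no rule changing /g/ to [ɣ] before the ERG suffix.
The underlying segment must be /ɣ/; voiced fricatives become stops word-finally, yielding [g] there.

/ʒuɣ/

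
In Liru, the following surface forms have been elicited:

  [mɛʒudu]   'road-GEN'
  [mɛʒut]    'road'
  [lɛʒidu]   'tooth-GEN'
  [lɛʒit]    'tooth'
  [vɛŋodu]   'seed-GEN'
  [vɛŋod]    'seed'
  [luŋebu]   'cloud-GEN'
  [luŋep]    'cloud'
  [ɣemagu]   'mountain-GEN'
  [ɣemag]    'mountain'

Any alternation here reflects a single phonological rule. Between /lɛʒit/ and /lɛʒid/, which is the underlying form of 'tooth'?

/lɛʒit/

'tooth' shows [d] ~ [t] at the end of the stem ([lɛʒidu] vs [lɛʒit]).
But 'seed' keeps [d] in both environments ([vɛŋodu], [vɛŋod]), so there is no rule changing /d/ to [t] in isolation.
The underlying segment must be /t/; voiceless stops become voiced between vowels, yielding [d] there.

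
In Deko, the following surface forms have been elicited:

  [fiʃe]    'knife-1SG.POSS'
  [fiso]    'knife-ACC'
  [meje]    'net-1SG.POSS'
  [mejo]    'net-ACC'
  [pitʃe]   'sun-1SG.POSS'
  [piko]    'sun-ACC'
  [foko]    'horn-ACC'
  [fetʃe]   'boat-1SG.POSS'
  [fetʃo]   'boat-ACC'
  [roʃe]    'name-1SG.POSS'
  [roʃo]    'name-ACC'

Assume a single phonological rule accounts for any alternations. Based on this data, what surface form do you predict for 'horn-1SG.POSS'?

[fotʃe]

In [pitʃe] and [piko] the final segment of 'sun' alternates: [tʃ] ~ [k].
If /tʃ/ were underlying and a rule turned it into [k] before the ACC suffix, 'boat' would also alternate; but it has [tʃ] in both [fetʃe] and [fetʃo].
So /k/ is underlying, and a rule of palatalization before a front vowel — /k/ and /s/ become palato-alveolar [tʃ] and [ʃ] before a front vowel — gives [tʃ].
The one attested form of 'horn', [foko], shows underlying /fok/. Applying the same rule before a front vowel gives [fotʃe].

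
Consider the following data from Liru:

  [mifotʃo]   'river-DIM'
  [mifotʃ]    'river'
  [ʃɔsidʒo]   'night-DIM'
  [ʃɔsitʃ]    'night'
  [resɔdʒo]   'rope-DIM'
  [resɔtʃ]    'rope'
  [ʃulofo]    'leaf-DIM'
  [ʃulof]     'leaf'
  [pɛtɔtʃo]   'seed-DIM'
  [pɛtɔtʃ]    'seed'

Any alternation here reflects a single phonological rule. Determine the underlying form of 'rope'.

/resɔdʒ/

The root 'rope' surfaces as [resɔdʒo] and [resɔtʃ], with a stem-final [dʒ] ~ [tʃ] alternation.
Compare 'seed', with invariant [tʃ] in [pɛtɔtʃo] and [pɛtɔtʃ]: an analysis with underlying /tʃ/ and a rule producing [dʒ] before the DIM suffix would wrongly predict alternation here too.
The alternation reflects word-final obstruent devoicing: voiced obstruents become voiceless word-finally. /dʒ/ is underlying.
So 'rope' = /resɔdʒ/.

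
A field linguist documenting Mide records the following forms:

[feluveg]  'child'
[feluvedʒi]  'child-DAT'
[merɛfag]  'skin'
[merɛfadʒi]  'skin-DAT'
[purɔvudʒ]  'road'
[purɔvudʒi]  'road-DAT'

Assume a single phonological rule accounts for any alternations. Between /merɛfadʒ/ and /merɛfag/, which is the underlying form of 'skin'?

/merɛfag/

The root 'skin' surfaces as [merɛfag] and [merɛfadʒi], with a stem-final [g] ~ [dʒ] alternation.
Compare 'road', with invariant [dʒ] in [purɔvudʒ] and [purɔvudʒi]: an analysis with underlying /dʒ/ and a rule producing [g] in isolation would wrongly predict alternation here too.
The alternation reflects palatalization before a front vowel: /g/ becomes palato-alveolar [dʒ] before a front vowel. /g/ is underlying.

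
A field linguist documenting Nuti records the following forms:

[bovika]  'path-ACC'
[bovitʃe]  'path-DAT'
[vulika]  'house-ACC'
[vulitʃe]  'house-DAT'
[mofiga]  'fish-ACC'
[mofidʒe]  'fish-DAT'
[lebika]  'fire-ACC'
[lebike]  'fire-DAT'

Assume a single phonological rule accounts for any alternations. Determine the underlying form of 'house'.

/vulitʃ/

In [vulika] and [vulitʃe] the final segment of 'house' alternates: [k] ~ [tʃ].
If /k/ were underlying and a rule turned it into [tʃ] before the DAT suffix, 'fire' would also alternate; but it has [k] in both [lebika] and [lebike].
So /tʃ/ is underlying, and a rule of depalatalization — palato-alveolar /tʃ/ and /dʒ/ become [k] and [g] when no front vowel follows — gives [k].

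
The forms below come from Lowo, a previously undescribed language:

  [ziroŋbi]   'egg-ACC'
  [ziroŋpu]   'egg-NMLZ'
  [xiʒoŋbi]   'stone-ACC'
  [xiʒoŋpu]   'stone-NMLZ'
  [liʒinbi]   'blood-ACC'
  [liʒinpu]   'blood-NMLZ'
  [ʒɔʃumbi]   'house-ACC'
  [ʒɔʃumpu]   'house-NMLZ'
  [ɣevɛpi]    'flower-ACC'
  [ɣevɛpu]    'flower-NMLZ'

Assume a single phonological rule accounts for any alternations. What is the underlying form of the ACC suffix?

/-bi/

The ACC suffix surfaces as [-bi] and [-pi], depending on the final segment of the stem.
By contrast the NMLZ suffix keeps its initial [p] throughout — that segment must be underlying.
So the underlying form is /-bi/, and voiced stops become voiceless after a vowel.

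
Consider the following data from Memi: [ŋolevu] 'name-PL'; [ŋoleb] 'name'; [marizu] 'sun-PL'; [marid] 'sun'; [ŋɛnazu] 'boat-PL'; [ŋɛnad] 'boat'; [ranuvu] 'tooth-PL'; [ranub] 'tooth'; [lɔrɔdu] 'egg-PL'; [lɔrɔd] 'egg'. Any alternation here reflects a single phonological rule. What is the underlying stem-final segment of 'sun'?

The root 'sun' surfaces as [marizu] and [marid], with a stem-final [z] ~ [d] alternation.
But 'egg' keeps [d] in both environments ([lɔrɔdu], [lɔrɔd]), so there is no rule changing /d/ to [z] before the PL suffix.
So /z/ is underlying, and a rule of word-final hardening — voiced fricatives become stops word-finally — gives [d].

/z/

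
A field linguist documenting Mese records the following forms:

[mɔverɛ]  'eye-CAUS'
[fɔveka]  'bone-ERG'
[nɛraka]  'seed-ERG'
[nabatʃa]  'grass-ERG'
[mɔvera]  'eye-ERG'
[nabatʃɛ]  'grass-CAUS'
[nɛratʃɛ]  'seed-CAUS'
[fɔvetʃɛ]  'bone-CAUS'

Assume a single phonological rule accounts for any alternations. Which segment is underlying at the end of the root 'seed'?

/k/

The stem for 'seed' ends in [k] in [nɛraka] but [tʃ] in [nɛratʃɛ].
Compare 'grass', with invariant [tʃ] in [nabatʃa] and [nabatʃɛ]: an analysis with underlying /tʃ/ and a rule producing [k] before the ERG suffix would wrongly predict alternation here too.
Therefore /k/ is basic and [tʃ] is derived by palatalization before a front vowel (/k/ becomes palato-alveolar [tʃ] before a front vowel).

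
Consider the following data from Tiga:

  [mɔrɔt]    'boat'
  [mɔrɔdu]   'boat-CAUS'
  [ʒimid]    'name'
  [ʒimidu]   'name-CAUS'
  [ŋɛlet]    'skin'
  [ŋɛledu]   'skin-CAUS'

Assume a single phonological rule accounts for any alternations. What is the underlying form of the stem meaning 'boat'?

In [mɔrɔt] and [mɔrɔdu] the final segment of 'boat' alternates: [t] ~ [d].
But 'name' keeps [d] in both environments ([ʒimid], [ʒimidu]), so there is no rule changing /d/ to [t] in isolation.
The underlying segment must be /t/; voiceless stops become voiced between vowels, yielding [d] there.
The underlying form of 'boat' is therefore /mɔrɔt/.

/mɔrɔt/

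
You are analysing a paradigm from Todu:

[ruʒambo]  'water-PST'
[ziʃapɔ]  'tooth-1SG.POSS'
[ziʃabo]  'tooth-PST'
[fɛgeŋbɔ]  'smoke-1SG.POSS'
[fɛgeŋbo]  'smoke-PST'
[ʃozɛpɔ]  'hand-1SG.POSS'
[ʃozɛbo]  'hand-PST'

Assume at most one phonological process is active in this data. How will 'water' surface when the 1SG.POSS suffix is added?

[ruʒambɔ]

The 1SG.POSS morpheme has two allomorphs, [-bɔ] and [-pɔ].
By contrast the PST suffix keeps its initial [b] throughout — that segment must be underlying.
So the underlying form is /-pɔ/, and voiceless stops become voiced after a nasal.
After 'water', which ends in a nasal, the suffix surfaces as [-bɔ], giving [ruʒambɔ].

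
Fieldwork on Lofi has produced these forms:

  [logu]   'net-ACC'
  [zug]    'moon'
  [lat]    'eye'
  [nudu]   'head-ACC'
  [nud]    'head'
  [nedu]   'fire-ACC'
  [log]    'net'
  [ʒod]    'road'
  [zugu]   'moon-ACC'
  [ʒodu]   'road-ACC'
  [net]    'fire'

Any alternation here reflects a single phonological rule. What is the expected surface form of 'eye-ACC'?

[ladu]

The stem for 'fire' ends in [d] in [nedu] but [t] in [net].
If /d/ were underlying and a rule turned it into [t] in isolation, 'road' would also alternate; but it has [d] in both [ʒodu] and [ʒod].
Therefore /t/ is basic and [d] is derived by intervocalic voicing (voiceless stops become voiced between vowels).
The one attested form of 'eye', [lat], shows underlying /lat/. Applying the same rule between vowels gives [ladu].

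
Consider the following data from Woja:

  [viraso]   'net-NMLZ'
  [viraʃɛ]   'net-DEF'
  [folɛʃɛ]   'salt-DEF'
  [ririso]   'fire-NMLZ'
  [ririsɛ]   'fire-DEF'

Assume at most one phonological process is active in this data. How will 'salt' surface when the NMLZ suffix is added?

The stem for 'net' ends in [s] in [viraso] but [ʃ] in [viraʃɛ].
The stem 'fire' ([ririso], [ririsɛ]) shows [s] unchanged in both environments, so [s] cannot be basic with [ʃ] derived before the DEF suffix.
So /ʃ/ is underlying, and a rule of depalatalization — palato-alveolar /ʃ/ becomes [s] when no front vowel follows — gives [s].
The one attested form of 'salt', [folɛʃɛ], shows underlying /folɛʃ/. Applying the same rule when no front vowel follows gives [folɛso].

[folɛso]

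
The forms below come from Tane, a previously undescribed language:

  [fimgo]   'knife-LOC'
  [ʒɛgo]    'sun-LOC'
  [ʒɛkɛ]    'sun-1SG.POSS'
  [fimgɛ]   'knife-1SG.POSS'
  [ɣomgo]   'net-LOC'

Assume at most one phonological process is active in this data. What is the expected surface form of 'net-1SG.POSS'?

[ɣomgɛ]

The 1SG.POSS suffix surfaces as [-gɛ] and [-kɛ], depending on the final segment of the stem.
By contrast the LOC suffix keeps its initial [g] throughout — that segment must be underlying.
The 1SG.POSS suffix is therefore /-kɛ/ underlyingly, with post-nasal voicing: voiceless stops become voiced after a nasal.
After 'net', which ends in a nasal, the suffix surfaces as [-gɛ], giving [ɣomgɛ].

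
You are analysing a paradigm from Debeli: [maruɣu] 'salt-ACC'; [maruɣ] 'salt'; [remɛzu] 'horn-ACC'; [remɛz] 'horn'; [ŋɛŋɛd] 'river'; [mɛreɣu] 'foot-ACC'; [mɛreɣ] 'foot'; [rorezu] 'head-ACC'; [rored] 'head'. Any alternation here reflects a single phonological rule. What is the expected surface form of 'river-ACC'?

The root 'head' surfaces as [rorezu] and [rored], with a stem-final [z] ~ [d] alternation.
The stem 'horn' ([remɛzu], [remɛz]) shows [z] unchanged in both environments, so [z] cannot be basic with [d] derived in isolation.
The alternation reflects intervocalic spirantization: voiced stops become fricatives between vowels. /d/ is underlying.
From [ŋɛŋɛd] the stem 'river' is /ŋɛŋɛd/; between vowels this yields [ŋɛŋɛzu].

[ŋɛŋɛzu]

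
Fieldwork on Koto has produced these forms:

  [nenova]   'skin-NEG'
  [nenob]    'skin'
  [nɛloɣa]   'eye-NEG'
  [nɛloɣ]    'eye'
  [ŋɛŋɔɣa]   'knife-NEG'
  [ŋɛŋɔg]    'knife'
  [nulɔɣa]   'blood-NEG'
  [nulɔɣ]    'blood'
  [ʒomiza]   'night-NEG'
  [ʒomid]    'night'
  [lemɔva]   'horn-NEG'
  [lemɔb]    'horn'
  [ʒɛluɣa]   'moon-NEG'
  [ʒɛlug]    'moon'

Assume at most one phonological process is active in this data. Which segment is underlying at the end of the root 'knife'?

/g/

In [ŋɛŋɔɣa] and [ŋɛŋɔg] the final segment of 'knife' alternates: [ɣ] ~ [g].
The stem 'eye' ([nɛloɣa], [nɛloɣ]) shows [ɣ] unchanged in both environments, so [ɣ] cannot be basic with [g] derived in isolation.
Therefore /g/ is basic and [ɣ] is derived by intervocalic spirantization (voiced stops become fricatives between vowels).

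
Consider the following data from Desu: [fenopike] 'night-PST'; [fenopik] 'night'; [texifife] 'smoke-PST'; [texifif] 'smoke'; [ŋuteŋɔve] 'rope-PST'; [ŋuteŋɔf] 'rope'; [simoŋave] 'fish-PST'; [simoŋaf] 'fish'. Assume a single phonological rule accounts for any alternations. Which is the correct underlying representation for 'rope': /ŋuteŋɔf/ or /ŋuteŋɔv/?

/ŋuteŋɔv/

The stem for 'rope' ends in [v] in [ŋuteŋɔve] but [f] in [ŋuteŋɔf].
If /f/ were underlying and a rule turned it into [v] before the PST suffix, 'smoke' would also alternate; but it has [f] in both [texifife] and [texifif].
The underlying segment must be /v/; voiced obstruents become voiceless word-finally, yielding [f] there.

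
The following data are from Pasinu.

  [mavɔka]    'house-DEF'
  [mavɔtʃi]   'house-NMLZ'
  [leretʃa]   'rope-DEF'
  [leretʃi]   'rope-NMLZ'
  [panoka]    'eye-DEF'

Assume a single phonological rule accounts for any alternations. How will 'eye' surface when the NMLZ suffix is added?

[panotʃi]

The stem for 'house' ends in [k] in [mavɔka] but [tʃ] in [mavɔtʃi].
The stem 'rope' ([leretʃa], [leretʃi]) shows [tʃ] unchanged in both environments, so [tʃ] cannot be basic with [k] derived before the DEF suffix.
The underlying segment must be /k/; /k/ becomes palato-alveolar [tʃ] before a front vowel, yielding [tʃ] there.
From [panoka] the stem 'eye' is /panok/; before a front vowel this yields [panotʃi].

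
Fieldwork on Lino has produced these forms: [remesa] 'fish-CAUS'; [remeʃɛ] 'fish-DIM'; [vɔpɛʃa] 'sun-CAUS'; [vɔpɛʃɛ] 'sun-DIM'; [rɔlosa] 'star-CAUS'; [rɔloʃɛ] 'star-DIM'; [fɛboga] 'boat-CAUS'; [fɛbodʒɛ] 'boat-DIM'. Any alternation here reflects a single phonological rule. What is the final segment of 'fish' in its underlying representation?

'fish' shows [s] ~ [ʃ] at the end of the stem ([remesa] vs [remeʃɛ]).
Compare 'sun', with invariant [ʃ] in [vɔpɛʃa] and [vɔpɛʃɛ]: an analysis with underlying /ʃ/ and a rule producing [s] before the CAUS suffix would wrongly predict alternation here too.
So /s/ is underlying, and a rule of palatalization before a front vowel — /g/ and /s/ become palato-alveolar [dʒ] and [ʃ] before a front vowel — gives [ʃ].

/s/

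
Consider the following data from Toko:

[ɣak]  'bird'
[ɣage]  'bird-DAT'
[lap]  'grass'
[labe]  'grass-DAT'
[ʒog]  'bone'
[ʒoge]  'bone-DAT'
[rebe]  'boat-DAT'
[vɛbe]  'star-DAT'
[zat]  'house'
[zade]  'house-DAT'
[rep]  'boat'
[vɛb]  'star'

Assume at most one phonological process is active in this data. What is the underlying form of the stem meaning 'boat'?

/rep/

The stem for 'boat' ends in [b] in [rebe] but [p] in [rep].
Compare 'star', with invariant [b] in [vɛbe] and [vɛb]: an analysis with underlying /b/ and a rule producing [p] in isolation would wrongly predict alternation here too.
So /p/ is underlying, and a rule of intervocalic voicing — voiceless stops become voiced between vowels — gives [b].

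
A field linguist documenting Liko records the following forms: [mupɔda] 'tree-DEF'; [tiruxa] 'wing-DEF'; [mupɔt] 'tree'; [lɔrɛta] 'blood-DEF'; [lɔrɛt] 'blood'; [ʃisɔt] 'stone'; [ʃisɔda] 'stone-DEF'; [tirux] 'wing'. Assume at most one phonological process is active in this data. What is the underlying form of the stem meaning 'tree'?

In [mupɔt] and [mupɔda] the final segment of 'tree' alternates: [t] ~ [d].
But 'blood' keeps [t] in both environments ([lɔrɛt], [lɔrɛta]), so there is no rule changing /t/ to [d] before the DEF suffix.
Therefore /d/ is basic and [t] is derived by word-final obstruent devoicing (voiced obstruents become voiceless word-finally).

/mupɔd/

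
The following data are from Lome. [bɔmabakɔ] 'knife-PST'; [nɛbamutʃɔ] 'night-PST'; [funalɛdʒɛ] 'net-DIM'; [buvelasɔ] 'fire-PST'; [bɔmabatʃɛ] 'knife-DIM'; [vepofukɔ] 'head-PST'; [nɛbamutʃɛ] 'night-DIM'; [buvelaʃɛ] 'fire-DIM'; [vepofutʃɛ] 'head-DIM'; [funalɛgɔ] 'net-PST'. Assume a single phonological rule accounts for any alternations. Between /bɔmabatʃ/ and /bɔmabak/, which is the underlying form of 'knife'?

'knife' shows [k] ~ [tʃ] at the end of the stem ([bɔmabakɔ] vs [bɔmabatʃɛ]).
But 'night' keeps [tʃ] in both environments ([nɛbamutʃɔ], [nɛbamutʃɛ]), so there is no rule changing /tʃ/ to [k] before the PST suffix.
So /k/ is underlying, and a rule of palatalization before a front vowel — /k/, /g/ and /s/ become palato-alveolar [tʃ], [dʒ] and [ʃ] before a front vowel — gives [tʃ].

/bɔmabak/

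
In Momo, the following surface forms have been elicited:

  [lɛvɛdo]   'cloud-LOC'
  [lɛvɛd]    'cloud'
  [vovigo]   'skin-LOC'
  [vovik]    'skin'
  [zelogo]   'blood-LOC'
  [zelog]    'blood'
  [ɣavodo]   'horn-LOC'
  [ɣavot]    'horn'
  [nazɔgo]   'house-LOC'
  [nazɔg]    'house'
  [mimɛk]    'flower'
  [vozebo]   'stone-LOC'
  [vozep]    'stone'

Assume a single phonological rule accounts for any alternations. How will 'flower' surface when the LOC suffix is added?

'skin' shows [g] ~ [k] at the end of the stem ([vovigo] vs [vovik]).
If /g/ were underlying and a rule turned it into [k] in isolation, 'blood' would also alternate; but it has [g] in both [zelogo] and [zelog].
So /k/ is underlying, and a rule of intervocalic voicing — voiceless stops become voiced between vowels — gives [g].
From [mimɛk] the stem 'flower' is /mimɛk/; between vowels this yields [mimɛgo].

[mimɛgo]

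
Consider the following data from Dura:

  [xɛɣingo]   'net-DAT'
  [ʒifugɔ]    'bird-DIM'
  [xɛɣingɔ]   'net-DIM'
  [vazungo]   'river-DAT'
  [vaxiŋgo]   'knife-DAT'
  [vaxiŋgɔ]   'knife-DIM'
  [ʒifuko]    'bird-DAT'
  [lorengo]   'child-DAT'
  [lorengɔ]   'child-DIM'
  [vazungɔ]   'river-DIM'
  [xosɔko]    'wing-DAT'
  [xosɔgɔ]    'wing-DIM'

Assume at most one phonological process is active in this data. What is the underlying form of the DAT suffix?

The DAT morpheme has two allomorphs, [-go] and [-ko].
By contrast the DIM suffix keeps its initial [g] throughout — that segment must be underlying.
The DAT suffix is therefore /-ko/ underlyingly, with post-nasal voicing: voiceless stops become voiced after a nasal.

/-ko/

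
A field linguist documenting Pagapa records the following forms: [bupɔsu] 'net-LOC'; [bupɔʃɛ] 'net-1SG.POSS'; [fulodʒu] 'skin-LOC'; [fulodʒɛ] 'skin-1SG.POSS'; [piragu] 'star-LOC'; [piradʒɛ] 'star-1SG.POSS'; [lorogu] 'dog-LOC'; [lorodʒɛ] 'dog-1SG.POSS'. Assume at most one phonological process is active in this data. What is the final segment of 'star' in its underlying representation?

The root 'star' surfaces as [piragu] and [piradʒɛ], with a stem-final [g] ~ [dʒ] alternation.
If /dʒ/ were underlying and a rule turned it into [g] before the LOC suffix, 'skin' would also alternate; but it has [dʒ] in both [fulodʒu] and [fulodʒɛ].
The underlying segment must be /g/; /g/ and /s/ become palato-alveolar [dʒ] and [ʃ] before a front vowel, yielding [dʒ] there.

/g/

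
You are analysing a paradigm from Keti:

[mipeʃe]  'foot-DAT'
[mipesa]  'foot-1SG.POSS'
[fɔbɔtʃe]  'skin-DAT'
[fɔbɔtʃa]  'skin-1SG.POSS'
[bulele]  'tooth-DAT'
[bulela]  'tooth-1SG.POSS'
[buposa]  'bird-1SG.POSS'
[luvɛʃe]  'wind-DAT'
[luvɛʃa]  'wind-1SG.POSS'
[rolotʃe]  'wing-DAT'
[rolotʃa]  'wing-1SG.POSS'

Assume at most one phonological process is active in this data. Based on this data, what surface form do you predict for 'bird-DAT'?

The stem for 'foot' ends in [ʃ] in [mipeʃe] but [s] in [mipesa].
The stem 'wind' ([luvɛʃe], [luvɛʃa]) shows [ʃ] unchanged in both environments, so [ʃ] cannot be basic with [s] derived before the 1SG.POSS suffix.
The underlying segment must be /s/; /s/ becomes palato-alveolar [ʃ] before a front vowel, yielding [ʃ] there.
From [buposa] the stem 'bird' is /bupos/; before a front vowel this yields [bupoʃe].

[bupoʃe]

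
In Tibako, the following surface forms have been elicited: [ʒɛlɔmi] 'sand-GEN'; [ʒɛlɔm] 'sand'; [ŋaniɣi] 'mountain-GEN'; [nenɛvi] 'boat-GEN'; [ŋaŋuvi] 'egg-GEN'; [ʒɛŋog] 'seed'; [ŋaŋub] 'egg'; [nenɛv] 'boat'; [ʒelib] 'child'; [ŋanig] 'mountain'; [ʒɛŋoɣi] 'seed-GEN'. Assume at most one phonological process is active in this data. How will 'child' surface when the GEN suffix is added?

The root 'egg' surfaces as [ŋaŋub] and [ŋaŋuvi], with a stem-final [b] ~ [v] alternation.
The stem 'boat' ([nenɛv], [nenɛvi]) shows [v] unchanged in both environments, so [v] cannot be basic with [b] derived in isolation.
The underlying segment must be /b/; voiced stops become fricatives between vowels, yielding [v] there.
From [ʒelib] the stem 'child' is /ʒelib/; between vowels this yields [ʒelivi].

[ʒelivi]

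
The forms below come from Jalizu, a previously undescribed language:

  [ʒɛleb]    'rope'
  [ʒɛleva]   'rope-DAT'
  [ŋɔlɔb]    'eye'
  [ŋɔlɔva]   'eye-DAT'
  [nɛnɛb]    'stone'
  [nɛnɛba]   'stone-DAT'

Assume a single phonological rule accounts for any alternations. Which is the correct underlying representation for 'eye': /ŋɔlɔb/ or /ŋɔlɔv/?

In [ŋɔlɔb] and [ŋɔlɔva] the final segment of 'eye' alternates: [b] ~ [v].
The stem 'stone' ([nɛnɛb], [nɛnɛba]) shows [b] unchanged in both environments, so [b] cannot be basic with [v] derived before the DAT suffix.
The alternation reflects word-final hardening: voiced fricatives become stops word-finally. /v/ is underlying.

/ŋɔlɔv/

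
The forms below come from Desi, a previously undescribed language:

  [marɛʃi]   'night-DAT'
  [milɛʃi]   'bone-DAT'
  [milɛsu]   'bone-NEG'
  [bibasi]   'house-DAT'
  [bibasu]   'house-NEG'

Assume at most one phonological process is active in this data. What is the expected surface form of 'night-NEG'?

[marɛsu]

The root 'bone' surfaces as [milɛʃi] and [milɛsu], with a stem-final [ʃ] ~ [s] alternation.
The stem 'house' ([bibasi], [bibasu]) shows [s] unchanged in both environments, so [s] cannot be basic with [ʃ] derived before the DAT suffix.
So /ʃ/ is underlying, and a rule of depalatalization — palato-alveolar /ʃ/ becomes [s] when no front vowel follows — gives [s].
From [marɛʃi] the stem 'night' is /marɛʃ/; when no front vowel follows this yields [marɛsu].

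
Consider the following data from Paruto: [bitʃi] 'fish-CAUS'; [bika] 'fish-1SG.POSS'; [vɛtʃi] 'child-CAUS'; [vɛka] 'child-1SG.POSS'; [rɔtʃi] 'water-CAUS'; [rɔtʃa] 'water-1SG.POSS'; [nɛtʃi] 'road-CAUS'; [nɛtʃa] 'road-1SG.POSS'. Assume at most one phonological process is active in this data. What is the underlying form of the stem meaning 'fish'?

/bik/

The stem for 'fish' ends in [tʃ] in [bitʃi] but [k] in [bika].
The stem 'water' ([rɔtʃi], [rɔtʃa]) shows [tʃ] unchanged in both environments, so [tʃ] cannot be basic with [k] derived before the 1SG.POSS suffix.
The alternation reflects palatalization before a front vowel: /k/ becomes palato-alveolar [tʃ] before a front vowel. /k/ is underlying.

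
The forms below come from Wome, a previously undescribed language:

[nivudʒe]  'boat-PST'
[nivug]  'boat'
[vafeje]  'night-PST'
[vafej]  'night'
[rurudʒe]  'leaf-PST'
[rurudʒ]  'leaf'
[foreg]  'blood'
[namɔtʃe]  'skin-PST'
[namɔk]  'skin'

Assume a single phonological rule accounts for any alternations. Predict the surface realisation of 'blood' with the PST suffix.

The stem for 'boat' ends in [dʒ] in [nivudʒe] but [g] in [nivug].
But 'leaf' keeps [dʒ] in both environments ([rurudʒe], [rurudʒ]), so there is no rule changing /dʒ/ to [g] in isolation.
The alternation reflects palatalization before a front vowel: /k/ and /g/ become palato-alveolar [tʃ] and [dʒ] before a front vowel. /g/ is underlying.
The one attested form of 'blood', [foreg], shows underlying /foreg/. Applying the same rule before a front vowel gives [foredʒe].

[foredʒe]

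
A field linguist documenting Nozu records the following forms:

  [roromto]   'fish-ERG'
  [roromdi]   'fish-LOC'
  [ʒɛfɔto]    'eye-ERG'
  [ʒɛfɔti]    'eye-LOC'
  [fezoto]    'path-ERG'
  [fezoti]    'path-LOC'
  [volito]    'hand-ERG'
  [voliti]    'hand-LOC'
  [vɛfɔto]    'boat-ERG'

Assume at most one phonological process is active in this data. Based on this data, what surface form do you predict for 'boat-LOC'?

[vɛfɔti]

The LOC morpheme has two allomorphs, [-di] and [-ti].
By contrast the ERG suffix keeps its initial [t] throughout — that segment must be underlying.
So the underlying form is /-di/, and voiced stops become voiceless after a vowel.
After 'boat', which ends in a vowel, the suffix surfaces as [-ti], giving [vɛfɔti].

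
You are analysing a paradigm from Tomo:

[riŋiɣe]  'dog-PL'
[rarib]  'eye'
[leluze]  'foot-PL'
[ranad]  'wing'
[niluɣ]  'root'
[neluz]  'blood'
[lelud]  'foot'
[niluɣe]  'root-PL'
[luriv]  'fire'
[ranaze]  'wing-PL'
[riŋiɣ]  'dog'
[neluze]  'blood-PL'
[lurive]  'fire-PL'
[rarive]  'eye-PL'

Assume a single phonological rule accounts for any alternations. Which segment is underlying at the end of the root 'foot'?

'foot' shows [z] ~ [d] at the end of the stem ([leluze] vs [lelud]).
The stem 'blood' ([neluze], [neluz]) shows [z] unchanged in both environments, so [z] cannot be basic with [d] derived in isolation.
The alternation reflects intervocalic spirantization: voiced stops become fricatives between vowels. /d/ is underlying.

/d/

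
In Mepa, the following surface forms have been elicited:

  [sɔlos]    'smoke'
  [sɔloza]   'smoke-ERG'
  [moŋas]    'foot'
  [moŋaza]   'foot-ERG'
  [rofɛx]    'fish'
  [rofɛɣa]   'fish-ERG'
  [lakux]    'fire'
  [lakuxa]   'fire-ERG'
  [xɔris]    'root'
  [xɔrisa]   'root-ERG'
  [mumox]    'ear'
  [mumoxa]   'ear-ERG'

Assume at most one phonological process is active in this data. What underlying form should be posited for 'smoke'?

/sɔloz/

The stem for 'smoke' ends in [s] in [sɔlos] but [z] in [sɔloza].
The stem 'root' ([xɔris], [xɔrisa]) shows [s] unchanged in both environments, so [s] cannot be basic with [z] derived before the ERG suffix.
The underlying segment must be /z/; voiced obstruents become voiceless word-finally, yielding [s] there.
The underlying form of 'smoke' is therefore /sɔloz/.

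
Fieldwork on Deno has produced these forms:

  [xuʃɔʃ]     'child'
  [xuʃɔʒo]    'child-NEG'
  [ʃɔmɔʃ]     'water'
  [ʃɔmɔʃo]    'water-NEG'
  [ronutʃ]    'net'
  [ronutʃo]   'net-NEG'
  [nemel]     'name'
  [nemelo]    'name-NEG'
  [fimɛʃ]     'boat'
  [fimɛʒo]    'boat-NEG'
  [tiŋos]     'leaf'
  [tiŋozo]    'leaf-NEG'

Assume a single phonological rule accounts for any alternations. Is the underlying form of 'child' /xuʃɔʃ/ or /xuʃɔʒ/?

The root 'child' surfaces as [xuʃɔʃ] and [xuʃɔʒo], with a stem-final [ʃ] ~ [ʒ] alternation.
But 'water' keeps [ʃ] in both environments ([ʃɔmɔʃ], [ʃɔmɔʃo]), so there is no rule changing /ʃ/ to [ʒ] before the NEG suffix.
Therefore /ʒ/ is basic and [ʃ] is derived by word-final obstruent devoicing (voiced obstruents become voiceless word-finally).

/xuʃɔʒ/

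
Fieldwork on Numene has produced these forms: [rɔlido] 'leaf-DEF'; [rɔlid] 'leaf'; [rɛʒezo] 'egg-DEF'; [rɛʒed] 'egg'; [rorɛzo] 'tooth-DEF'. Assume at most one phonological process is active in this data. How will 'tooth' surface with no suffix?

In [rɛʒezo] and [rɛʒed] the final segment of 'egg' alternates: [z] ~ [d].
The stem 'leaf' ([rɔlido], [rɔlid]) shows [d] unchanged in both environments, so [d] cannot be basic with [z] derived before the DEF suffix.
The underlying segment must be /z/; voiced fricatives become stops word-finally, yielding [d] there.
The one attested form of 'tooth', [rorɛzo], shows underlying /rorɛz/. Applying the same rule word-finally gives [rorɛd].

[rorɛd]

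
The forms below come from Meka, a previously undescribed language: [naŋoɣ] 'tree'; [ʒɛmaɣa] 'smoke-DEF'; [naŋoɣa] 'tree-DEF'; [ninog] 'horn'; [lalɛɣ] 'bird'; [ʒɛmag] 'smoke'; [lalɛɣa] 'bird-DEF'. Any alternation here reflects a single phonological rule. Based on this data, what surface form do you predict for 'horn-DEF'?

[ninoɣa]

'smoke' shows [ɣ] ~ [g] at the end of the stem ([ʒɛmaɣa] vs [ʒɛmag]).
Compare 'bird', with invariant [ɣ] in [lalɛɣa] and [lalɛɣ]: an analysis with underlying /ɣ/ and a rule producing [g] in isolation would wrongly predict alternation here too.
Therefore /g/ is basic and [ɣ] is derived by intervocalic spirantization (voiced stops become fricatives between vowels).
From [ninog] the stem 'horn' is /ninog/; between vowels this yields [ninoɣa].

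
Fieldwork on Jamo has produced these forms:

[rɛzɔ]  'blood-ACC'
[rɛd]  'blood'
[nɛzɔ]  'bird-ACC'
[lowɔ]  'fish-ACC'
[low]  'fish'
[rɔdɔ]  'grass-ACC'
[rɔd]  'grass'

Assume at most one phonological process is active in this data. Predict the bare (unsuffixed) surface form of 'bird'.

[nɛd]

The stem for 'blood' ends in [z] in [rɛzɔ] but [d] in [rɛd].
But 'grass' keeps [d] in both environments ([rɔdɔ], [rɔd]), so there is no rule changing /d/ to [z] before the ACC suffix.
The alternation reflects word-final hardening: voiced fricatives become stops word-finally. /z/ is underlying.
From [nɛzɔ] the stem 'bird' is /nɛz/; word-finally this yields [nɛd].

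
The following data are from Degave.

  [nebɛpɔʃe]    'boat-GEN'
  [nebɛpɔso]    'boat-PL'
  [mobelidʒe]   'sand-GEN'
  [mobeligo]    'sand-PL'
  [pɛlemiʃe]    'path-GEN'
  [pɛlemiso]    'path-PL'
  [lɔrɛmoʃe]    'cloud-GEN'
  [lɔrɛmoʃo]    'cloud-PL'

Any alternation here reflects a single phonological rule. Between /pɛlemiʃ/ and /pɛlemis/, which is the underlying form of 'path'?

/pɛlemis/

'path' shows [ʃ] ~ [s] at the end of the stem ([pɛlemiʃe] vs [pɛlemiso]).
Compare 'cloud', with invariant [ʃ] in [lɔrɛmoʃe] and [lɔrɛmoʃo]: an analysis with underlying /ʃ/ and a rule producing [s] before the PL suffix would wrongly predict alternation here too.
The alternation reflects palatalization before a front vowel: /g/ and /s/ become palato-alveolar [dʒ] and [ʃ] before a front vowel. /s/ is underlying.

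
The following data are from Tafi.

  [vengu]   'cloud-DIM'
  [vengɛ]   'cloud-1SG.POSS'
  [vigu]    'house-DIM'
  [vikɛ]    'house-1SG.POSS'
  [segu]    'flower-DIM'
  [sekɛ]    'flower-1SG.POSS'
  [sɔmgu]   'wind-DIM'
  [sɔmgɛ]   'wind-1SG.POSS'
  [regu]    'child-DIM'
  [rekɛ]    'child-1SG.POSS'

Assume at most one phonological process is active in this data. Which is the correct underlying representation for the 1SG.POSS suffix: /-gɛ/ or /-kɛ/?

/-kɛ/

The 1SG.POSS morpheme has two allomorphs, [-gɛ] and [-kɛ].
The DIM suffix, which begins with [g], is invariant after every stem; so [g] is not altered by any rule here.
So the underlying form is /-kɛ/, and voiceless stops become voiced after a nasal.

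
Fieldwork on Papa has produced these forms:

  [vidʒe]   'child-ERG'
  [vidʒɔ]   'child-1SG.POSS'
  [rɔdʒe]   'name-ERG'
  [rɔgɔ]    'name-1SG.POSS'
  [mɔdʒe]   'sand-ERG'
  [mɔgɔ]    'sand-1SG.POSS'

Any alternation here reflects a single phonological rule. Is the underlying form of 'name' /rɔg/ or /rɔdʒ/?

The root 'name' surfaces as [rɔdʒe] and [rɔgɔ], with a stem-final [dʒ] ~ [g] alternation.
If /dʒ/ were underlying and a rule turned it into [g] before the 1SG.POSS suffix, 'child' would also alternate; but it has [dʒ] in both [vidʒe] and [vidʒɔ].
The alternation reflects palatalization before a front vowel: /g/ becomes palato-alveolar [dʒ] before a front vowel. /g/ is underlying.

/rɔg/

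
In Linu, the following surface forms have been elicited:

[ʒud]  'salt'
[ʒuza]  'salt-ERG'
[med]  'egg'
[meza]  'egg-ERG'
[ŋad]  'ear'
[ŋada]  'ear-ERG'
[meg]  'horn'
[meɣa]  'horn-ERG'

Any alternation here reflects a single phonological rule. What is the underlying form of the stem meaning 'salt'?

The stem for 'salt' ends in [d] in [ʒud] but [z] in [ʒuza].
Compare 'ear', with invariant [d] in [ŋad] and [ŋada]: an analysis with underlying /d/ and a rule producing [z] before the ERG suffix would wrongly predict alternation here too.
The alternation reflects word-final hardening: voiced fricatives become stops word-finally. /z/ is underlying.

/ʒuz/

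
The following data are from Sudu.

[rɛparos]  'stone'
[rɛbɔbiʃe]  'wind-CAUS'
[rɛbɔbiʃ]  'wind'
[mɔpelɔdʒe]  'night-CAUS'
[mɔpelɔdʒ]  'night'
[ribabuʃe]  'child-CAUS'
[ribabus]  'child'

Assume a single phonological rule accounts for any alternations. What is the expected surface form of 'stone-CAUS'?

[rɛparoʃe]

'child' shows [ʃ] ~ [s] at the end of the stem ([ribabuʃe] vs [ribabus]).
If /ʃ/ were underlying and a rule turned it into [s] in isolation, 'wind' would also alternate; but it has [ʃ] in both [rɛbɔbiʃe] and [rɛbɔbiʃ].
So /s/ is underlying, and a rule of palatalization before a front vowel — /s/ becomes palato-alveolar [ʃ] before a front vowel — gives [ʃ].
The one attested form of 'stone', [rɛparos], shows underlying /rɛparos/. Applying the same rule before a front vowel gives [rɛparoʃe].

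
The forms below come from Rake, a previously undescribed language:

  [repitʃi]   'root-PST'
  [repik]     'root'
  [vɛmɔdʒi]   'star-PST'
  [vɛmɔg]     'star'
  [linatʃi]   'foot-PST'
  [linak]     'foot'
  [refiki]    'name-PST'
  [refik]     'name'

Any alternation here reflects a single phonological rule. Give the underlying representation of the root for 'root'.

In [repitʃi] and [repik] the final segment of 'root' alternates: [tʃ] ~ [k].
But 'name' keeps [k] in both environments ([refiki], [refik]), so there is no rule changing /k/ to [tʃ] before the PST suffix.
So /tʃ/ is underlying, and a rule of depalatalization — palato-alveolar /tʃ/ and /dʒ/ become [k] and [g] when no front vowel follows — gives [k].
So 'root' = /repitʃ/.

/repitʃ/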